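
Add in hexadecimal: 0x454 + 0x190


Align and add column by column (LSB to MSB, each column mod 16 with carry):
  0454
+ 0190
  ----
  col 0: 4(4) + 0(0) + 0 (carry in) = 4 → 4(4), carry out 0
  col 1: 5(5) + 9(9) + 0 (carry in) = 14 → E(14), carry out 0
  col 2: 4(4) + 1(1) + 0 (carry in) = 5 → 5(5), carry out 0
  col 3: 0(0) + 0(0) + 0 (carry in) = 0 → 0(0), carry out 0
Reading digits MSB→LSB: 05E4
Strip leading zeros: 5E4
= 0x5E4


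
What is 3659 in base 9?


Divide by 9 repeatedly:
3659 ÷ 9 = 406 remainder 5
406 ÷ 9 = 45 remainder 1
45 ÷ 9 = 5 remainder 0
5 ÷ 9 = 0 remainder 5
Reading remainders bottom-up:
= 5015


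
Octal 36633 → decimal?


Positional values:
Position 0: 3 × 8^0 = 3
Position 1: 3 × 8^1 = 24
Position 2: 6 × 8^2 = 384
Position 3: 6 × 8^3 = 3072
Position 4: 3 × 8^4 = 12288
Sum = 3 + 24 + 384 + 3072 + 12288
= 15771


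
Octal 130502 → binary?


Each octal digit → 3 binary bits:
  1 = 001
  3 = 011
  0 = 000
  5 = 101
  0 = 000
  2 = 010
Concatenate: 001 011 000 101 000 010
= 001011000101000010


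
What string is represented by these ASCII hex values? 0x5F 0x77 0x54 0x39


Codes (hex): 0x5F 0x77 0x54 0x39
Per-code ASCII lookup:
  0x5F = 95  (special character) → '_'
  0x77 = 119  (range 97-122: lowercase, 119 - 97 = 22) → 'w'
  0x54 = 84  (range 65-90: uppercase, 84 - 65 = 19) → 'T'
  0x39 = 57  (range 48-57: digits, 57 - 48 = 9) → '9'
= '_wT9'


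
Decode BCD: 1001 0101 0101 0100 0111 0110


Each 4-bit group → digit:
  1001 → 9
  0101 → 5
  0101 → 5
  0100 → 4
  0111 → 7
  0110 → 6
= 955476


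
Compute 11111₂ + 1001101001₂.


Align and add column by column (LSB to MSB, carry propagating):
  00000011111
+ 01001101001
  -----------
  col 0: 1 + 1 + 0 (carry in) = 2 → bit 0, carry out 1
  col 1: 1 + 0 + 1 (carry in) = 2 → bit 0, carry out 1
  col 2: 1 + 0 + 1 (carry in) = 2 → bit 0, carry out 1
  col 3: 1 + 1 + 1 (carry in) = 3 → bit 1, carry out 1
  col 4: 1 + 0 + 1 (carry in) = 2 → bit 0, carry out 1
  col 5: 0 + 1 + 1 (carry in) = 2 → bit 0, carry out 1
  col 6: 0 + 1 + 1 (carry in) = 2 → bit 0, carry out 1
  col 7: 0 + 0 + 1 (carry in) = 1 → bit 1, carry out 0
  col 8: 0 + 0 + 0 (carry in) = 0 → bit 0, carry out 0
  col 9: 0 + 1 + 0 (carry in) = 1 → bit 1, carry out 0
  col 10: 0 + 0 + 0 (carry in) = 0 → bit 0, carry out 0
Reading bits MSB→LSB: 01010001000
Strip leading zeros: 1010001000
= 1010001000


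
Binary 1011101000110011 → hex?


Group into 4-bit nibbles: 1011101000110011
  1011 = B
  1010 = A
  0011 = 3
  0011 = 3
= 0xBA33


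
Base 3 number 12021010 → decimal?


Positional values (base 3):
  0 × 3^0 = 0 × 1 = 0
  1 × 3^1 = 1 × 3 = 3
  0 × 3^2 = 0 × 9 = 0
  1 × 3^3 = 1 × 27 = 27
  2 × 3^4 = 2 × 81 = 162
  0 × 3^5 = 0 × 243 = 0
  2 × 3^6 = 2 × 729 = 1458
  1 × 3^7 = 1 × 2187 = 2187
Sum = 0 + 3 + 0 + 27 + 162 + 0 + 1458 + 2187
= 3837


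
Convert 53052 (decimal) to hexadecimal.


Divide by 16 repeatedly:
53052 ÷ 16 = 3315 remainder 12 (C)
3315 ÷ 16 = 207 remainder 3 (3)
207 ÷ 16 = 12 remainder 15 (F)
12 ÷ 16 = 0 remainder 12 (C)
Reading remainders bottom-up:
= 0xCF3C


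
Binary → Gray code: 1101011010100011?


Binary: 1101011010100011
Gray code: G = B XOR (B >> 1)
B >> 1 = 0110101101010001
1101011010100011 XOR 0110101101010001:
  1 XOR 0 = 1
  1 XOR 1 = 0
  0 XOR 1 = 1
  1 XOR 0 = 1
  0 XOR 1 = 1
  1 XOR 0 = 1
  1 XOR 1 = 0
  0 XOR 1 = 1
  1 XOR 0 = 1
  0 XOR 1 = 1
  1 XOR 0 = 1
  0 XOR 1 = 1
  0 XOR 0 = 0
  0 XOR 0 = 0
  1 XOR 0 = 1
  1 XOR 1 = 0
= 1011110111110010


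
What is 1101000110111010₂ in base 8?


Group into 3-bit groups: 001101000110111010
  001 = 1
  101 = 5
  000 = 0
  110 = 6
  111 = 7
  010 = 2
= 0o150672


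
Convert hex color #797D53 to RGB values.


Hex: #797D53
R = 79₁₆ = 121
G = 7D₁₆ = 125
B = 53₁₆ = 83
= RGB(121, 125, 83)


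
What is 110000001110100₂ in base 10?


Positional values:
Bit 2: 1 × 2^2 = 4
Bit 4: 1 × 2^4 = 16
Bit 5: 1 × 2^5 = 32
Bit 6: 1 × 2^6 = 64
Bit 13: 1 × 2^13 = 8192
Bit 14: 1 × 2^14 = 16384
Sum = 4 + 16 + 32 + 64 + 8192 + 16384
= 24692


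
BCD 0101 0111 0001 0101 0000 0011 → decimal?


Each 4-bit group → digit:
  0101 → 5
  0111 → 7
  0001 → 1
  0101 → 5
  0000 → 0
  0011 → 3
= 571503


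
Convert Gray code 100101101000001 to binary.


Gray code: 100101101000001
MSB stays the same: 1
Each subsequent bit = prev_binary XOR current_gray:
  B[1] = 1 XOR 0 = 1
  B[2] = 1 XOR 0 = 1
  B[3] = 1 XOR 1 = 0
  B[4] = 0 XOR 0 = 0
  B[5] = 0 XOR 1 = 1
  B[6] = 1 XOR 1 = 0
  B[7] = 0 XOR 0 = 0
  B[8] = 0 XOR 1 = 1
  B[9] = 1 XOR 0 = 1
  B[10] = 1 XOR 0 = 1
  B[11] = 1 XOR 0 = 1
  B[12] = 1 XOR 0 = 1
  B[13] = 1 XOR 0 = 1
  B[14] = 1 XOR 1 = 0
= 111001001111110 (29310 decimal)


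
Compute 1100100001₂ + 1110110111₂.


Align and add column by column (LSB to MSB, carry propagating):
  01100100001
+ 01110110111
  -----------
  col 0: 1 + 1 + 0 (carry in) = 2 → bit 0, carry out 1
  col 1: 0 + 1 + 1 (carry in) = 2 → bit 0, carry out 1
  col 2: 0 + 1 + 1 (carry in) = 2 → bit 0, carry out 1
  col 3: 0 + 0 + 1 (carry in) = 1 → bit 1, carry out 0
  col 4: 0 + 1 + 0 (carry in) = 1 → bit 1, carry out 0
  col 5: 1 + 1 + 0 (carry in) = 2 → bit 0, carry out 1
  col 6: 0 + 0 + 1 (carry in) = 1 → bit 1, carry out 0
  col 7: 0 + 1 + 0 (carry in) = 1 → bit 1, carry out 0
  col 8: 1 + 1 + 0 (carry in) = 2 → bit 0, carry out 1
  col 9: 1 + 1 + 1 (carry in) = 3 → bit 1, carry out 1
  col 10: 0 + 0 + 1 (carry in) = 1 → bit 1, carry out 0
Reading bits MSB→LSB: 11011011000
Strip leading zeros: 11011011000
= 11011011000


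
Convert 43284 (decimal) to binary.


Divide by 2 repeatedly:
43284 ÷ 2 = 21642 remainder 0
21642 ÷ 2 = 10821 remainder 0
10821 ÷ 2 = 5410 remainder 1
5410 ÷ 2 = 2705 remainder 0
2705 ÷ 2 = 1352 remainder 1
1352 ÷ 2 = 676 remainder 0
676 ÷ 2 = 338 remainder 0
338 ÷ 2 = 169 remainder 0
169 ÷ 2 = 84 remainder 1
84 ÷ 2 = 42 remainder 0
42 ÷ 2 = 21 remainder 0
21 ÷ 2 = 10 remainder 1
10 ÷ 2 = 5 remainder 0
5 ÷ 2 = 2 remainder 1
2 ÷ 2 = 1 remainder 0
1 ÷ 2 = 0 remainder 1
Reading remainders bottom-up:
= 1010100100010100


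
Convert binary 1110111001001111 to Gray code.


Binary: 1110111001001111
Gray code: G = B XOR (B >> 1)
B >> 1 = 0111011100100111
1110111001001111 XOR 0111011100100111:
  1 XOR 0 = 1
  1 XOR 1 = 0
  1 XOR 1 = 0
  0 XOR 1 = 1
  1 XOR 0 = 1
  1 XOR 1 = 0
  1 XOR 1 = 0
  0 XOR 1 = 1
  0 XOR 0 = 0
  1 XOR 0 = 1
  0 XOR 1 = 1
  0 XOR 0 = 0
  1 XOR 0 = 1
  1 XOR 1 = 0
  1 XOR 1 = 0
  1 XOR 1 = 0
= 1001100101101000


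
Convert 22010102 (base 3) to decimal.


Positional values (base 3):
  2 × 3^0 = 2 × 1 = 2
  0 × 3^1 = 0 × 3 = 0
  1 × 3^2 = 1 × 9 = 9
  0 × 3^3 = 0 × 27 = 0
  1 × 3^4 = 1 × 81 = 81
  0 × 3^5 = 0 × 243 = 0
  2 × 3^6 = 2 × 729 = 1458
  2 × 3^7 = 2 × 2187 = 4374
Sum = 2 + 0 + 9 + 0 + 81 + 0 + 1458 + 4374
= 5924


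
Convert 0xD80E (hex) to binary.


Each hex digit → 4 binary bits:
  D = 1101
  8 = 1000
  0 = 0000
  E = 1110
Concatenate: 1101 1000 0000 1110
= 1101100000001110


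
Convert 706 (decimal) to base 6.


Divide by 6 repeatedly:
706 ÷ 6 = 117 remainder 4
117 ÷ 6 = 19 remainder 3
19 ÷ 6 = 3 remainder 1
3 ÷ 6 = 0 remainder 3
Reading remainders bottom-up:
= 3134


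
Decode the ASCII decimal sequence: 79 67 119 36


Codes (decimal): 79 67 119 36
Per-code ASCII lookup:
  79  (range 65-90: uppercase, 79 - 65 = 14) → 'O'
  67  (range 65-90: uppercase, 67 - 65 = 2) → 'C'
  119  (range 97-122: lowercase, 119 - 97 = 22) → 'w'
  36  (special character) → '$'
= 'OCw$'


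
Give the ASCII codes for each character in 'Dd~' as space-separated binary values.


String: 'Dd~'  (3 characters)
Per-character ASCII lookup:
  'D': uppercase starts at 65: 'D' = 65 + 3 = 68 → 1000100
  'd': lowercase starts at 97: 'd' = 97 + 3 = 100 → 1100100
  '~': special character: '~' = 126 → 1111110
= 1000100 1100100 1111110


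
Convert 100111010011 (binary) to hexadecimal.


Group into 4-bit nibbles: 100111010011
  1001 = 9
  1101 = D
  0011 = 3
= 0x9D3


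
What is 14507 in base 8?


Divide by 8 repeatedly:
14507 ÷ 8 = 1813 remainder 3
1813 ÷ 8 = 226 remainder 5
226 ÷ 8 = 28 remainder 2
28 ÷ 8 = 3 remainder 4
3 ÷ 8 = 0 remainder 3
Reading remainders bottom-up:
= 0o34253


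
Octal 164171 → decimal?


Positional values:
Position 0: 1 × 8^0 = 1
Position 1: 7 × 8^1 = 56
Position 2: 1 × 8^2 = 64
Position 3: 4 × 8^3 = 2048
Position 4: 6 × 8^4 = 24576
Position 5: 1 × 8^5 = 32768
Sum = 1 + 56 + 64 + 2048 + 24576 + 32768
= 59513


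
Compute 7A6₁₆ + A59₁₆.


Align and add column by column (LSB to MSB, each column mod 16 with carry):
  07A6
+ 0A59
  ----
  col 0: 6(6) + 9(9) + 0 (carry in) = 15 → F(15), carry out 0
  col 1: A(10) + 5(5) + 0 (carry in) = 15 → F(15), carry out 0
  col 2: 7(7) + A(10) + 0 (carry in) = 17 → 1(1), carry out 1
  col 3: 0(0) + 0(0) + 1 (carry in) = 1 → 1(1), carry out 0
Reading digits MSB→LSB: 11FF
Strip leading zeros: 11FF
= 0x11FF


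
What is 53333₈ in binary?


Each octal digit → 3 binary bits:
  5 = 101
  3 = 011
  3 = 011
  3 = 011
  3 = 011
Concatenate: 101 011 011 011 011
= 101011011011011


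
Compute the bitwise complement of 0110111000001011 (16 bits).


Original: 0110111000001011
Invert all bits:
  bit 0: 0 → 1
  bit 1: 1 → 0
  bit 2: 1 → 0
  bit 3: 0 → 1
  bit 4: 1 → 0
  bit 5: 1 → 0
  bit 6: 1 → 0
  bit 7: 0 → 1
  bit 8: 0 → 1
  bit 9: 0 → 1
  bit 10: 0 → 1
  bit 11: 0 → 1
  bit 12: 1 → 0
  bit 13: 0 → 1
  bit 14: 1 → 0
  bit 15: 1 → 0
= 1001000111110100


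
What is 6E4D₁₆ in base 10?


Positional values:
Position 0: D × 16^0 = 13 × 1 = 13
Position 1: 4 × 16^1 = 4 × 16 = 64
Position 2: E × 16^2 = 14 × 256 = 3584
Position 3: 6 × 16^3 = 6 × 4096 = 24576
Sum = 13 + 64 + 3584 + 24576
= 28237


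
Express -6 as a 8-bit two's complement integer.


Original: 00000110
Step 1 - Invert all bits: 11111001
Step 2 - Add 1: 11111001 + 1
= 11111010 (represents -6)


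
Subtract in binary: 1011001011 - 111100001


Align and subtract column by column (LSB to MSB, borrowing when needed):
  1011001011
- 0111100001
  ----------
  col 0: (1 - 0 borrow-in) - 1 → 1 - 1 = 0, borrow out 0
  col 1: (1 - 0 borrow-in) - 0 → 1 - 0 = 1, borrow out 0
  col 2: (0 - 0 borrow-in) - 0 → 0 - 0 = 0, borrow out 0
  col 3: (1 - 0 borrow-in) - 0 → 1 - 0 = 1, borrow out 0
  col 4: (0 - 0 borrow-in) - 0 → 0 - 0 = 0, borrow out 0
  col 5: (0 - 0 borrow-in) - 1 → borrow from next column: (0+2) - 1 = 1, borrow out 1
  col 6: (1 - 1 borrow-in) - 1 → borrow from next column: (0+2) - 1 = 1, borrow out 1
  col 7: (1 - 1 borrow-in) - 1 → borrow from next column: (0+2) - 1 = 1, borrow out 1
  col 8: (0 - 1 borrow-in) - 1 → borrow from next column: (-1+2) - 1 = 0, borrow out 1
  col 9: (1 - 1 borrow-in) - 0 → 0 - 0 = 0, borrow out 0
Reading bits MSB→LSB: 0011101010
Strip leading zeros: 11101010
= 11101010


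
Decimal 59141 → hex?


Divide by 16 repeatedly:
59141 ÷ 16 = 3696 remainder 5 (5)
3696 ÷ 16 = 231 remainder 0 (0)
231 ÷ 16 = 14 remainder 7 (7)
14 ÷ 16 = 0 remainder 14 (E)
Reading remainders bottom-up:
= 0xE705


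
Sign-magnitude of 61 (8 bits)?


Sign bit: 0 (positive)
Magnitude: 61 = 0111101
= 00111101


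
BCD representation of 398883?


Each digit → 4-bit binary:
  3 → 0011
  9 → 1001
  8 → 1000
  8 → 1000
  8 → 1000
  3 → 0011
= 0011 1001 1000 1000 1000 0011


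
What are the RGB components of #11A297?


Hex: #11A297
R = 11₁₆ = 17
G = A2₁₆ = 162
B = 97₁₆ = 151
= RGB(17, 162, 151)


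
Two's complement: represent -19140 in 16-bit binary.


Original: 0100101011000100
Step 1 - Invert all bits: 1011010100111011
Step 2 - Add 1: 1011010100111011 + 1
= 1011010100111100 (represents -19140)


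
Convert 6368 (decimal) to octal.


Divide by 8 repeatedly:
6368 ÷ 8 = 796 remainder 0
796 ÷ 8 = 99 remainder 4
99 ÷ 8 = 12 remainder 3
12 ÷ 8 = 1 remainder 4
1 ÷ 8 = 0 remainder 1
Reading remainders bottom-up:
= 0o14340


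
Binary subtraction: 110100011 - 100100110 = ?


Align and subtract column by column (LSB to MSB, borrowing when needed):
  110100011
- 100100110
  ---------
  col 0: (1 - 0 borrow-in) - 0 → 1 - 0 = 1, borrow out 0
  col 1: (1 - 0 borrow-in) - 1 → 1 - 1 = 0, borrow out 0
  col 2: (0 - 0 borrow-in) - 1 → borrow from next column: (0+2) - 1 = 1, borrow out 1
  col 3: (0 - 1 borrow-in) - 0 → borrow from next column: (-1+2) - 0 = 1, borrow out 1
  col 4: (0 - 1 borrow-in) - 0 → borrow from next column: (-1+2) - 0 = 1, borrow out 1
  col 5: (1 - 1 borrow-in) - 1 → borrow from next column: (0+2) - 1 = 1, borrow out 1
  col 6: (0 - 1 borrow-in) - 0 → borrow from next column: (-1+2) - 0 = 1, borrow out 1
  col 7: (1 - 1 borrow-in) - 0 → 0 - 0 = 0, borrow out 0
  col 8: (1 - 0 borrow-in) - 1 → 1 - 1 = 0, borrow out 0
Reading bits MSB→LSB: 001111101
Strip leading zeros: 1111101
= 1111101


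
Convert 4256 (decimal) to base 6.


Divide by 6 repeatedly:
4256 ÷ 6 = 709 remainder 2
709 ÷ 6 = 118 remainder 1
118 ÷ 6 = 19 remainder 4
19 ÷ 6 = 3 remainder 1
3 ÷ 6 = 0 remainder 3
Reading remainders bottom-up:
= 31412


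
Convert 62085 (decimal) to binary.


Divide by 2 repeatedly:
62085 ÷ 2 = 31042 remainder 1
31042 ÷ 2 = 15521 remainder 0
15521 ÷ 2 = 7760 remainder 1
7760 ÷ 2 = 3880 remainder 0
3880 ÷ 2 = 1940 remainder 0
1940 ÷ 2 = 970 remainder 0
970 ÷ 2 = 485 remainder 0
485 ÷ 2 = 242 remainder 1
242 ÷ 2 = 121 remainder 0
121 ÷ 2 = 60 remainder 1
60 ÷ 2 = 30 remainder 0
30 ÷ 2 = 15 remainder 0
15 ÷ 2 = 7 remainder 1
7 ÷ 2 = 3 remainder 1
3 ÷ 2 = 1 remainder 1
1 ÷ 2 = 0 remainder 1
Reading remainders bottom-up:
= 1111001010000101


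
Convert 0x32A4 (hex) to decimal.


Positional values:
Position 0: 4 × 16^0 = 4 × 1 = 4
Position 1: A × 16^1 = 10 × 16 = 160
Position 2: 2 × 16^2 = 2 × 256 = 512
Position 3: 3 × 16^3 = 3 × 4096 = 12288
Sum = 4 + 160 + 512 + 12288
= 12964


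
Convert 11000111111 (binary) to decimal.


Positional values:
Bit 0: 1 × 2^0 = 1
Bit 1: 1 × 2^1 = 2
Bit 2: 1 × 2^2 = 4
Bit 3: 1 × 2^3 = 8
Bit 4: 1 × 2^4 = 16
Bit 5: 1 × 2^5 = 32
Bit 9: 1 × 2^9 = 512
Bit 10: 1 × 2^10 = 1024
Sum = 1 + 2 + 4 + 8 + 16 + 32 + 512 + 1024
= 1599


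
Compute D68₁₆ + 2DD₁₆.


Align and add column by column (LSB to MSB, each column mod 16 with carry):
  0D68
+ 02DD
  ----
  col 0: 8(8) + D(13) + 0 (carry in) = 21 → 5(5), carry out 1
  col 1: 6(6) + D(13) + 1 (carry in) = 20 → 4(4), carry out 1
  col 2: D(13) + 2(2) + 1 (carry in) = 16 → 0(0), carry out 1
  col 3: 0(0) + 0(0) + 1 (carry in) = 1 → 1(1), carry out 0
Reading digits MSB→LSB: 1045
Strip leading zeros: 1045
= 0x1045


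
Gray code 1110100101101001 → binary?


Gray code: 1110100101101001
MSB stays the same: 1
Each subsequent bit = prev_binary XOR current_gray:
  B[1] = 1 XOR 1 = 0
  B[2] = 0 XOR 1 = 1
  B[3] = 1 XOR 0 = 1
  B[4] = 1 XOR 1 = 0
  B[5] = 0 XOR 0 = 0
  B[6] = 0 XOR 0 = 0
  B[7] = 0 XOR 1 = 1
  B[8] = 1 XOR 0 = 1
  B[9] = 1 XOR 1 = 0
  B[10] = 0 XOR 1 = 1
  B[11] = 1 XOR 0 = 1
  B[12] = 1 XOR 1 = 0
  B[13] = 0 XOR 0 = 0
  B[14] = 0 XOR 0 = 0
  B[15] = 0 XOR 1 = 1
= 1011000110110001 (45489 decimal)


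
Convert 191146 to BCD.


Each digit → 4-bit binary:
  1 → 0001
  9 → 1001
  1 → 0001
  1 → 0001
  4 → 0100
  6 → 0110
= 0001 1001 0001 0001 0100 0110


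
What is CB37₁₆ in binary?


Each hex digit → 4 binary bits:
  C = 1100
  B = 1011
  3 = 0011
  7 = 0111
Concatenate: 1100 1011 0011 0111
= 1100101100110111


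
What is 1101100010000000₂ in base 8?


Group into 3-bit groups: 001101100010000000
  001 = 1
  101 = 5
  100 = 4
  010 = 2
  000 = 0
  000 = 0
= 0o154200


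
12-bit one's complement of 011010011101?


Original: 011010011101
Invert all bits:
  bit 0: 0 → 1
  bit 1: 1 → 0
  bit 2: 1 → 0
  bit 3: 0 → 1
  bit 4: 1 → 0
  bit 5: 0 → 1
  bit 6: 0 → 1
  bit 7: 1 → 0
  bit 8: 1 → 0
  bit 9: 1 → 0
  bit 10: 0 → 1
  bit 11: 1 → 0
= 100101100010


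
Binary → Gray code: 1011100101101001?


Binary: 1011100101101001
Gray code: G = B XOR (B >> 1)
B >> 1 = 0101110010110100
1011100101101001 XOR 0101110010110100:
  1 XOR 0 = 1
  0 XOR 1 = 1
  1 XOR 0 = 1
  1 XOR 1 = 0
  1 XOR 1 = 0
  0 XOR 1 = 1
  0 XOR 0 = 0
  1 XOR 0 = 1
  0 XOR 1 = 1
  1 XOR 0 = 1
  1 XOR 1 = 0
  0 XOR 1 = 1
  1 XOR 0 = 1
  0 XOR 1 = 1
  0 XOR 0 = 0
  1 XOR 0 = 1
= 1110010111011101


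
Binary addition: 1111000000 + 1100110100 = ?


Align and add column by column (LSB to MSB, carry propagating):
  01111000000
+ 01100110100
  -----------
  col 0: 0 + 0 + 0 (carry in) = 0 → bit 0, carry out 0
  col 1: 0 + 0 + 0 (carry in) = 0 → bit 0, carry out 0
  col 2: 0 + 1 + 0 (carry in) = 1 → bit 1, carry out 0
  col 3: 0 + 0 + 0 (carry in) = 0 → bit 0, carry out 0
  col 4: 0 + 1 + 0 (carry in) = 1 → bit 1, carry out 0
  col 5: 0 + 1 + 0 (carry in) = 1 → bit 1, carry out 0
  col 6: 1 + 0 + 0 (carry in) = 1 → bit 1, carry out 0
  col 7: 1 + 0 + 0 (carry in) = 1 → bit 1, carry out 0
  col 8: 1 + 1 + 0 (carry in) = 2 → bit 0, carry out 1
  col 9: 1 + 1 + 1 (carry in) = 3 → bit 1, carry out 1
  col 10: 0 + 0 + 1 (carry in) = 1 → bit 1, carry out 0
Reading bits MSB→LSB: 11011110100
Strip leading zeros: 11011110100
= 11011110100


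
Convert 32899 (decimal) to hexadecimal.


Divide by 16 repeatedly:
32899 ÷ 16 = 2056 remainder 3 (3)
2056 ÷ 16 = 128 remainder 8 (8)
128 ÷ 16 = 8 remainder 0 (0)
8 ÷ 16 = 0 remainder 8 (8)
Reading remainders bottom-up:
= 0x8083


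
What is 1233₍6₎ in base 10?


Positional values (base 6):
  3 × 6^0 = 3 × 1 = 3
  3 × 6^1 = 3 × 6 = 18
  2 × 6^2 = 2 × 36 = 72
  1 × 6^3 = 1 × 216 = 216
Sum = 3 + 18 + 72 + 216
= 309


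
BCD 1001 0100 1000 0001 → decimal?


Each 4-bit group → digit:
  1001 → 9
  0100 → 4
  1000 → 8
  0001 → 1
= 9481


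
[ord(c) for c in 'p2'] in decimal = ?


String: 'p2'  (2 characters)
Per-character ASCII lookup:
  'p': lowercase starts at 97: 'p' = 97 + 15 = 112
  '2': digits start at 48: '2' = 48 + 2 = 50
= 112 50


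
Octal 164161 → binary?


Each octal digit → 3 binary bits:
  1 = 001
  6 = 110
  4 = 100
  1 = 001
  6 = 110
  1 = 001
Concatenate: 001 110 100 001 110 001
= 001110100001110001


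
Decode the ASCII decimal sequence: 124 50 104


Codes (decimal): 124 50 104
Per-code ASCII lookup:
  124  (special character) → '|'
  50  (range 48-57: digits, 50 - 48 = 2) → '2'
  104  (range 97-122: lowercase, 104 - 97 = 7) → 'h'
= '|2h'


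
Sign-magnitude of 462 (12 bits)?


Sign bit: 0 (positive)
Magnitude: 462 = 00111001110
= 000111001110


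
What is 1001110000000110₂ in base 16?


Group into 4-bit nibbles: 1001110000000110
  1001 = 9
  1100 = C
  0000 = 0
  0110 = 6
= 0x9C06


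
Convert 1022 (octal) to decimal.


Positional values:
Position 0: 2 × 8^0 = 2
Position 1: 2 × 8^1 = 16
Position 2: 0 × 8^2 = 0
Position 3: 1 × 8^3 = 512
Sum = 2 + 16 + 0 + 512
= 530


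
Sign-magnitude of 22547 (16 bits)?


Sign bit: 0 (positive)
Magnitude: 22547 = 101100000010011
= 0101100000010011


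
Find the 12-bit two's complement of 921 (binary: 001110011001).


Original: 001110011001
Step 1 - Invert all bits: 110001100110
Step 2 - Add 1: 110001100110 + 1
= 110001100111 (represents -921)


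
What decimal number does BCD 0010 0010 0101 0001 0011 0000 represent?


Each 4-bit group → digit:
  0010 → 2
  0010 → 2
  0101 → 5
  0001 → 1
  0011 → 3
  0000 → 0
= 225130


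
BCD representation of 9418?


Each digit → 4-bit binary:
  9 → 1001
  4 → 0100
  1 → 0001
  8 → 1000
= 1001 0100 0001 1000


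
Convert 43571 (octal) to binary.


Each octal digit → 3 binary bits:
  4 = 100
  3 = 011
  5 = 101
  7 = 111
  1 = 001
Concatenate: 100 011 101 111 001
= 100011101111001


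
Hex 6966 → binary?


Each hex digit → 4 binary bits:
  6 = 0110
  9 = 1001
  6 = 0110
  6 = 0110
Concatenate: 0110 1001 0110 0110
= 0110100101100110


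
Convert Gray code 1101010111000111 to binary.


Gray code: 1101010111000111
MSB stays the same: 1
Each subsequent bit = prev_binary XOR current_gray:
  B[1] = 1 XOR 1 = 0
  B[2] = 0 XOR 0 = 0
  B[3] = 0 XOR 1 = 1
  B[4] = 1 XOR 0 = 1
  B[5] = 1 XOR 1 = 0
  B[6] = 0 XOR 0 = 0
  B[7] = 0 XOR 1 = 1
  B[8] = 1 XOR 1 = 0
  B[9] = 0 XOR 1 = 1
  B[10] = 1 XOR 0 = 1
  B[11] = 1 XOR 0 = 1
  B[12] = 1 XOR 0 = 1
  B[13] = 1 XOR 1 = 0
  B[14] = 0 XOR 1 = 1
  B[15] = 1 XOR 1 = 0
= 1001100101111010 (39290 decimal)


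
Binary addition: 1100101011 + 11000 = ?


Align and add column by column (LSB to MSB, carry propagating):
  01100101011
+ 00000011000
  -----------
  col 0: 1 + 0 + 0 (carry in) = 1 → bit 1, carry out 0
  col 1: 1 + 0 + 0 (carry in) = 1 → bit 1, carry out 0
  col 2: 0 + 0 + 0 (carry in) = 0 → bit 0, carry out 0
  col 3: 1 + 1 + 0 (carry in) = 2 → bit 0, carry out 1
  col 4: 0 + 1 + 1 (carry in) = 2 → bit 0, carry out 1
  col 5: 1 + 0 + 1 (carry in) = 2 → bit 0, carry out 1
  col 6: 0 + 0 + 1 (carry in) = 1 → bit 1, carry out 0
  col 7: 0 + 0 + 0 (carry in) = 0 → bit 0, carry out 0
  col 8: 1 + 0 + 0 (carry in) = 1 → bit 1, carry out 0
  col 9: 1 + 0 + 0 (carry in) = 1 → bit 1, carry out 0
  col 10: 0 + 0 + 0 (carry in) = 0 → bit 0, carry out 0
Reading bits MSB→LSB: 01101000011
Strip leading zeros: 1101000011
= 1101000011


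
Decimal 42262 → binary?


Divide by 2 repeatedly:
42262 ÷ 2 = 21131 remainder 0
21131 ÷ 2 = 10565 remainder 1
10565 ÷ 2 = 5282 remainder 1
5282 ÷ 2 = 2641 remainder 0
2641 ÷ 2 = 1320 remainder 1
1320 ÷ 2 = 660 remainder 0
660 ÷ 2 = 330 remainder 0
330 ÷ 2 = 165 remainder 0
165 ÷ 2 = 82 remainder 1
82 ÷ 2 = 41 remainder 0
41 ÷ 2 = 20 remainder 1
20 ÷ 2 = 10 remainder 0
10 ÷ 2 = 5 remainder 0
5 ÷ 2 = 2 remainder 1
2 ÷ 2 = 1 remainder 0
1 ÷ 2 = 0 remainder 1
Reading remainders bottom-up:
= 1010010100010110


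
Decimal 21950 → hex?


Divide by 16 repeatedly:
21950 ÷ 16 = 1371 remainder 14 (E)
1371 ÷ 16 = 85 remainder 11 (B)
85 ÷ 16 = 5 remainder 5 (5)
5 ÷ 16 = 0 remainder 5 (5)
Reading remainders bottom-up:
= 0x55BE


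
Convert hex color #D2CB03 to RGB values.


Hex: #D2CB03
R = D2₁₆ = 210
G = CB₁₆ = 203
B = 03₁₆ = 3
= RGB(210, 203, 3)


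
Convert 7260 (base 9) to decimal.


Positional values (base 9):
  0 × 9^0 = 0 × 1 = 0
  6 × 9^1 = 6 × 9 = 54
  2 × 9^2 = 2 × 81 = 162
  7 × 9^3 = 7 × 729 = 5103
Sum = 0 + 54 + 162 + 5103
= 5319


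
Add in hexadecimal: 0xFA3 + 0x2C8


Align and add column by column (LSB to MSB, each column mod 16 with carry):
  0FA3
+ 02C8
  ----
  col 0: 3(3) + 8(8) + 0 (carry in) = 11 → B(11), carry out 0
  col 1: A(10) + C(12) + 0 (carry in) = 22 → 6(6), carry out 1
  col 2: F(15) + 2(2) + 1 (carry in) = 18 → 2(2), carry out 1
  col 3: 0(0) + 0(0) + 1 (carry in) = 1 → 1(1), carry out 0
Reading digits MSB→LSB: 126B
Strip leading zeros: 126B
= 0x126B


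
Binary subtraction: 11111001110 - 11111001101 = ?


Align and subtract column by column (LSB to MSB, borrowing when needed):
  11111001110
- 11111001101
  -----------
  col 0: (0 - 0 borrow-in) - 1 → borrow from next column: (0+2) - 1 = 1, borrow out 1
  col 1: (1 - 1 borrow-in) - 0 → 0 - 0 = 0, borrow out 0
  col 2: (1 - 0 borrow-in) - 1 → 1 - 1 = 0, borrow out 0
  col 3: (1 - 0 borrow-in) - 1 → 1 - 1 = 0, borrow out 0
  col 4: (0 - 0 borrow-in) - 0 → 0 - 0 = 0, borrow out 0
  col 5: (0 - 0 borrow-in) - 0 → 0 - 0 = 0, borrow out 0
  col 6: (1 - 0 borrow-in) - 1 → 1 - 1 = 0, borrow out 0
  col 7: (1 - 0 borrow-in) - 1 → 1 - 1 = 0, borrow out 0
  col 8: (1 - 0 borrow-in) - 1 → 1 - 1 = 0, borrow out 0
  col 9: (1 - 0 borrow-in) - 1 → 1 - 1 = 0, borrow out 0
  col 10: (1 - 0 borrow-in) - 1 → 1 - 1 = 0, borrow out 0
Reading bits MSB→LSB: 00000000001
Strip leading zeros: 1
= 1


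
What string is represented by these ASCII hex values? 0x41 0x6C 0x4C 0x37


Codes (hex): 0x41 0x6C 0x4C 0x37
Per-code ASCII lookup:
  0x41 = 65  (range 65-90: uppercase, 65 - 65 = 0) → 'A'
  0x6C = 108  (range 97-122: lowercase, 108 - 97 = 11) → 'l'
  0x4C = 76  (range 65-90: uppercase, 76 - 65 = 11) → 'L'
  0x37 = 55  (range 48-57: digits, 55 - 48 = 7) → '7'
= 'AlL7'


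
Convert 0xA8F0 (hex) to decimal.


Positional values:
Position 0: 0 × 16^0 = 0 × 1 = 0
Position 1: F × 16^1 = 15 × 16 = 240
Position 2: 8 × 16^2 = 8 × 256 = 2048
Position 3: A × 16^3 = 10 × 4096 = 40960
Sum = 0 + 240 + 2048 + 40960
= 43248


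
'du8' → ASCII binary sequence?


String: 'du8'  (3 characters)
Per-character ASCII lookup:
  'd': lowercase starts at 97: 'd' = 97 + 3 = 100 → 1100100
  'u': lowercase starts at 97: 'u' = 97 + 20 = 117 → 1110101
  '8': digits start at 48: '8' = 48 + 8 = 56 → 111000
= 1100100 1110101 111000


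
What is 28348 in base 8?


Divide by 8 repeatedly:
28348 ÷ 8 = 3543 remainder 4
3543 ÷ 8 = 442 remainder 7
442 ÷ 8 = 55 remainder 2
55 ÷ 8 = 6 remainder 7
6 ÷ 8 = 0 remainder 6
Reading remainders bottom-up:
= 0o67274


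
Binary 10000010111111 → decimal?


Positional values:
Bit 0: 1 × 2^0 = 1
Bit 1: 1 × 2^1 = 2
Bit 2: 1 × 2^2 = 4
Bit 3: 1 × 2^3 = 8
Bit 4: 1 × 2^4 = 16
Bit 5: 1 × 2^5 = 32
Bit 7: 1 × 2^7 = 128
Bit 13: 1 × 2^13 = 8192
Sum = 1 + 2 + 4 + 8 + 16 + 32 + 128 + 8192
= 8383


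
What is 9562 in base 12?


Divide by 12 repeatedly:
9562 ÷ 12 = 796 remainder 10
796 ÷ 12 = 66 remainder 4
66 ÷ 12 = 5 remainder 6
5 ÷ 12 = 0 remainder 5
Reading remainders bottom-up:
= 564A


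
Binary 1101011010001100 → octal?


Group into 3-bit groups: 001101011010001100
  001 = 1
  101 = 5
  011 = 3
  010 = 2
  001 = 1
  100 = 4
= 0o153214


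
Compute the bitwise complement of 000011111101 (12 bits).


Original: 000011111101
Invert all bits:
  bit 0: 0 → 1
  bit 1: 0 → 1
  bit 2: 0 → 1
  bit 3: 0 → 1
  bit 4: 1 → 0
  bit 5: 1 → 0
  bit 6: 1 → 0
  bit 7: 1 → 0
  bit 8: 1 → 0
  bit 9: 1 → 0
  bit 10: 0 → 1
  bit 11: 1 → 0
= 111100000010


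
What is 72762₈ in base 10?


Positional values:
Position 0: 2 × 8^0 = 2
Position 1: 6 × 8^1 = 48
Position 2: 7 × 8^2 = 448
Position 3: 2 × 8^3 = 1024
Position 4: 7 × 8^4 = 28672
Sum = 2 + 48 + 448 + 1024 + 28672
= 30194


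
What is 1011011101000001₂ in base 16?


Group into 4-bit nibbles: 1011011101000001
  1011 = B
  0111 = 7
  0100 = 4
  0001 = 1
= 0xB741


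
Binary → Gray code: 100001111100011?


Binary: 100001111100011
Gray code: G = B XOR (B >> 1)
B >> 1 = 010000111110001
100001111100011 XOR 010000111110001:
  1 XOR 0 = 1
  0 XOR 1 = 1
  0 XOR 0 = 0
  0 XOR 0 = 0
  0 XOR 0 = 0
  1 XOR 0 = 1
  1 XOR 1 = 0
  1 XOR 1 = 0
  1 XOR 1 = 0
  1 XOR 1 = 0
  0 XOR 1 = 1
  0 XOR 0 = 0
  0 XOR 0 = 0
  1 XOR 0 = 1
  1 XOR 1 = 0
= 110001000010010


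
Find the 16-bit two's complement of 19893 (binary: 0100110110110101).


Original: 0100110110110101
Step 1 - Invert all bits: 1011001001001010
Step 2 - Add 1: 1011001001001010 + 1
= 1011001001001011 (represents -19893)


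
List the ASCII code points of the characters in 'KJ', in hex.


String: 'KJ'  (2 characters)
Per-character ASCII lookup:
  'K': uppercase starts at 65: 'K' = 65 + 10 = 75 → 0x4B
  'J': uppercase starts at 65: 'J' = 65 + 9 = 74 → 0x4A
= 0x4B 0x4A


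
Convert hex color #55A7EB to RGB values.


Hex: #55A7EB
R = 55₁₆ = 85
G = A7₁₆ = 167
B = EB₁₆ = 235
= RGB(85, 167, 235)


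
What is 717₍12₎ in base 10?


Positional values (base 12):
  7 × 12^0 = 7 × 1 = 7
  1 × 12^1 = 1 × 12 = 12
  7 × 12^2 = 7 × 144 = 1008
Sum = 7 + 12 + 1008
= 1027


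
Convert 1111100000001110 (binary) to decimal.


Positional values:
Bit 1: 1 × 2^1 = 2
Bit 2: 1 × 2^2 = 4
Bit 3: 1 × 2^3 = 8
Bit 11: 1 × 2^11 = 2048
Bit 12: 1 × 2^12 = 4096
Bit 13: 1 × 2^13 = 8192
Bit 14: 1 × 2^14 = 16384
Bit 15: 1 × 2^15 = 32768
Sum = 2 + 4 + 8 + 2048 + 4096 + 8192 + 16384 + 32768
= 63502


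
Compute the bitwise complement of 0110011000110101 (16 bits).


Original: 0110011000110101
Invert all bits:
  bit 0: 0 → 1
  bit 1: 1 → 0
  bit 2: 1 → 0
  bit 3: 0 → 1
  bit 4: 0 → 1
  bit 5: 1 → 0
  bit 6: 1 → 0
  bit 7: 0 → 1
  bit 8: 0 → 1
  bit 9: 0 → 1
  bit 10: 1 → 0
  bit 11: 1 → 0
  bit 12: 0 → 1
  bit 13: 1 → 0
  bit 14: 0 → 1
  bit 15: 1 → 0
= 1001100111001010


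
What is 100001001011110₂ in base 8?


Group into 3-bit groups: 100001001011110
  100 = 4
  001 = 1
  001 = 1
  011 = 3
  110 = 6
= 0o41136


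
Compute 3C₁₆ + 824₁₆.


Align and add column by column (LSB to MSB, each column mod 16 with carry):
  003C
+ 0824
  ----
  col 0: C(12) + 4(4) + 0 (carry in) = 16 → 0(0), carry out 1
  col 1: 3(3) + 2(2) + 1 (carry in) = 6 → 6(6), carry out 0
  col 2: 0(0) + 8(8) + 0 (carry in) = 8 → 8(8), carry out 0
  col 3: 0(0) + 0(0) + 0 (carry in) = 0 → 0(0), carry out 0
Reading digits MSB→LSB: 0860
Strip leading zeros: 860
= 0x860


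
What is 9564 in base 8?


Divide by 8 repeatedly:
9564 ÷ 8 = 1195 remainder 4
1195 ÷ 8 = 149 remainder 3
149 ÷ 8 = 18 remainder 5
18 ÷ 8 = 2 remainder 2
2 ÷ 8 = 0 remainder 2
Reading remainders bottom-up:
= 0o22534


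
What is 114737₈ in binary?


Each octal digit → 3 binary bits:
  1 = 001
  1 = 001
  4 = 100
  7 = 111
  3 = 011
  7 = 111
Concatenate: 001 001 100 111 011 111
= 001001100111011111


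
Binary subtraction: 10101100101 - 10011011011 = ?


Align and subtract column by column (LSB to MSB, borrowing when needed):
  10101100101
- 10011011011
  -----------
  col 0: (1 - 0 borrow-in) - 1 → 1 - 1 = 0, borrow out 0
  col 1: (0 - 0 borrow-in) - 1 → borrow from next column: (0+2) - 1 = 1, borrow out 1
  col 2: (1 - 1 borrow-in) - 0 → 0 - 0 = 0, borrow out 0
  col 3: (0 - 0 borrow-in) - 1 → borrow from next column: (0+2) - 1 = 1, borrow out 1
  col 4: (0 - 1 borrow-in) - 1 → borrow from next column: (-1+2) - 1 = 0, borrow out 1
  col 5: (1 - 1 borrow-in) - 0 → 0 - 0 = 0, borrow out 0
  col 6: (1 - 0 borrow-in) - 1 → 1 - 1 = 0, borrow out 0
  col 7: (0 - 0 borrow-in) - 1 → borrow from next column: (0+2) - 1 = 1, borrow out 1
  col 8: (1 - 1 borrow-in) - 0 → 0 - 0 = 0, borrow out 0
  col 9: (0 - 0 borrow-in) - 0 → 0 - 0 = 0, borrow out 0
  col 10: (1 - 0 borrow-in) - 1 → 1 - 1 = 0, borrow out 0
Reading bits MSB→LSB: 00010001010
Strip leading zeros: 10001010
= 10001010


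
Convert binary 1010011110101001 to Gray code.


Binary: 1010011110101001
Gray code: G = B XOR (B >> 1)
B >> 1 = 0101001111010100
1010011110101001 XOR 0101001111010100:
  1 XOR 0 = 1
  0 XOR 1 = 1
  1 XOR 0 = 1
  0 XOR 1 = 1
  0 XOR 0 = 0
  1 XOR 0 = 1
  1 XOR 1 = 0
  1 XOR 1 = 0
  1 XOR 1 = 0
  0 XOR 1 = 1
  1 XOR 0 = 1
  0 XOR 1 = 1
  1 XOR 0 = 1
  0 XOR 1 = 1
  0 XOR 0 = 0
  1 XOR 0 = 1
= 1111010001111101


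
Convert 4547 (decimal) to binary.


Divide by 2 repeatedly:
4547 ÷ 2 = 2273 remainder 1
2273 ÷ 2 = 1136 remainder 1
1136 ÷ 2 = 568 remainder 0
568 ÷ 2 = 284 remainder 0
284 ÷ 2 = 142 remainder 0
142 ÷ 2 = 71 remainder 0
71 ÷ 2 = 35 remainder 1
35 ÷ 2 = 17 remainder 1
17 ÷ 2 = 8 remainder 1
8 ÷ 2 = 4 remainder 0
4 ÷ 2 = 2 remainder 0
2 ÷ 2 = 1 remainder 0
1 ÷ 2 = 0 remainder 1
Reading remainders bottom-up:
= 1000111000011


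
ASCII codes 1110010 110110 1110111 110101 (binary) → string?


Codes (binary): 1110010 110110 1110111 110101
Per-code ASCII lookup:
  1110010 = 114  (range 97-122: lowercase, 114 - 97 = 17) → 'r'
  110110 = 54  (range 48-57: digits, 54 - 48 = 6) → '6'
  1110111 = 119  (range 97-122: lowercase, 119 - 97 = 22) → 'w'
  110101 = 53  (range 48-57: digits, 53 - 48 = 5) → '5'
= 'r6w5'


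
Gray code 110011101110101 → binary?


Gray code: 110011101110101
MSB stays the same: 1
Each subsequent bit = prev_binary XOR current_gray:
  B[1] = 1 XOR 1 = 0
  B[2] = 0 XOR 0 = 0
  B[3] = 0 XOR 0 = 0
  B[4] = 0 XOR 1 = 1
  B[5] = 1 XOR 1 = 0
  B[6] = 0 XOR 1 = 1
  B[7] = 1 XOR 0 = 1
  B[8] = 1 XOR 1 = 0
  B[9] = 0 XOR 1 = 1
  B[10] = 1 XOR 1 = 0
  B[11] = 0 XOR 0 = 0
  B[12] = 0 XOR 1 = 1
  B[13] = 1 XOR 0 = 1
  B[14] = 1 XOR 1 = 0
= 100010110100110 (17830 decimal)


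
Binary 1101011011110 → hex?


Group into 4-bit nibbles: 0001101011011110
  0001 = 1
  1010 = A
  1101 = D
  1110 = E
= 0x1ADE


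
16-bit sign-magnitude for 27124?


Sign bit: 0 (positive)
Magnitude: 27124 = 110100111110100
= 0110100111110100


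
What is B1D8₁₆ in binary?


Each hex digit → 4 binary bits:
  B = 1011
  1 = 0001
  D = 1101
  8 = 1000
Concatenate: 1011 0001 1101 1000
= 1011000111011000


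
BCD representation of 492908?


Each digit → 4-bit binary:
  4 → 0100
  9 → 1001
  2 → 0010
  9 → 1001
  0 → 0000
  8 → 1000
= 0100 1001 0010 1001 0000 1000


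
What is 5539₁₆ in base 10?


Positional values:
Position 0: 9 × 16^0 = 9 × 1 = 9
Position 1: 3 × 16^1 = 3 × 16 = 48
Position 2: 5 × 16^2 = 5 × 256 = 1280
Position 3: 5 × 16^3 = 5 × 4096 = 20480
Sum = 9 + 48 + 1280 + 20480
= 21817


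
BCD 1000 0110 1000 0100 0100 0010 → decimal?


Each 4-bit group → digit:
  1000 → 8
  0110 → 6
  1000 → 8
  0100 → 4
  0100 → 4
  0010 → 2
= 868442


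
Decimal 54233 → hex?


Divide by 16 repeatedly:
54233 ÷ 16 = 3389 remainder 9 (9)
3389 ÷ 16 = 211 remainder 13 (D)
211 ÷ 16 = 13 remainder 3 (3)
13 ÷ 16 = 0 remainder 13 (D)
Reading remainders bottom-up:
= 0xD3D9


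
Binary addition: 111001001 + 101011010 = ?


Align and add column by column (LSB to MSB, carry propagating):
  0111001001
+ 0101011010
  ----------
  col 0: 1 + 0 + 0 (carry in) = 1 → bit 1, carry out 0
  col 1: 0 + 1 + 0 (carry in) = 1 → bit 1, carry out 0
  col 2: 0 + 0 + 0 (carry in) = 0 → bit 0, carry out 0
  col 3: 1 + 1 + 0 (carry in) = 2 → bit 0, carry out 1
  col 4: 0 + 1 + 1 (carry in) = 2 → bit 0, carry out 1
  col 5: 0 + 0 + 1 (carry in) = 1 → bit 1, carry out 0
  col 6: 1 + 1 + 0 (carry in) = 2 → bit 0, carry out 1
  col 7: 1 + 0 + 1 (carry in) = 2 → bit 0, carry out 1
  col 8: 1 + 1 + 1 (carry in) = 3 → bit 1, carry out 1
  col 9: 0 + 0 + 1 (carry in) = 1 → bit 1, carry out 0
Reading bits MSB→LSB: 1100100011
Strip leading zeros: 1100100011
= 1100100011


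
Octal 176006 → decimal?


Positional values:
Position 0: 6 × 8^0 = 6
Position 1: 0 × 8^1 = 0
Position 2: 0 × 8^2 = 0
Position 3: 6 × 8^3 = 3072
Position 4: 7 × 8^4 = 28672
Position 5: 1 × 8^5 = 32768
Sum = 6 + 0 + 0 + 3072 + 28672 + 32768
= 64518


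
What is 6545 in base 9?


Divide by 9 repeatedly:
6545 ÷ 9 = 727 remainder 2
727 ÷ 9 = 80 remainder 7
80 ÷ 9 = 8 remainder 8
8 ÷ 9 = 0 remainder 8
Reading remainders bottom-up:
= 8872


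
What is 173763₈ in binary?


Each octal digit → 3 binary bits:
  1 = 001
  7 = 111
  3 = 011
  7 = 111
  6 = 110
  3 = 011
Concatenate: 001 111 011 111 110 011
= 001111011111110011


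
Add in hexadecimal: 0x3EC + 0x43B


Align and add column by column (LSB to MSB, each column mod 16 with carry):
  03EC
+ 043B
  ----
  col 0: C(12) + B(11) + 0 (carry in) = 23 → 7(7), carry out 1
  col 1: E(14) + 3(3) + 1 (carry in) = 18 → 2(2), carry out 1
  col 2: 3(3) + 4(4) + 1 (carry in) = 8 → 8(8), carry out 0
  col 3: 0(0) + 0(0) + 0 (carry in) = 0 → 0(0), carry out 0
Reading digits MSB→LSB: 0827
Strip leading zeros: 827
= 0x827


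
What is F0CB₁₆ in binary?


Each hex digit → 4 binary bits:
  F = 1111
  0 = 0000
  C = 1100
  B = 1011
Concatenate: 1111 0000 1100 1011
= 1111000011001011


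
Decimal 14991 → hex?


Divide by 16 repeatedly:
14991 ÷ 16 = 936 remainder 15 (F)
936 ÷ 16 = 58 remainder 8 (8)
58 ÷ 16 = 3 remainder 10 (A)
3 ÷ 16 = 0 remainder 3 (3)
Reading remainders bottom-up:
= 0x3A8F


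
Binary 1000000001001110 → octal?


Group into 3-bit groups: 001000000001001110
  001 = 1
  000 = 0
  000 = 0
  001 = 1
  001 = 1
  110 = 6
= 0o100116


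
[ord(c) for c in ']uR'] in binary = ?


String: ']uR'  (3 characters)
Per-character ASCII lookup:
  ']': special character: ']' = 93 → 1011101
  'u': lowercase starts at 97: 'u' = 97 + 20 = 117 → 1110101
  'R': uppercase starts at 65: 'R' = 65 + 17 = 82 → 1010010
= 1011101 1110101 1010010


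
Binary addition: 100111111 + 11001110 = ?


Align and add column by column (LSB to MSB, carry propagating):
  0100111111
+ 0011001110
  ----------
  col 0: 1 + 0 + 0 (carry in) = 1 → bit 1, carry out 0
  col 1: 1 + 1 + 0 (carry in) = 2 → bit 0, carry out 1
  col 2: 1 + 1 + 1 (carry in) = 3 → bit 1, carry out 1
  col 3: 1 + 1 + 1 (carry in) = 3 → bit 1, carry out 1
  col 4: 1 + 0 + 1 (carry in) = 2 → bit 0, carry out 1
  col 5: 1 + 0 + 1 (carry in) = 2 → bit 0, carry out 1
  col 6: 0 + 1 + 1 (carry in) = 2 → bit 0, carry out 1
  col 7: 0 + 1 + 1 (carry in) = 2 → bit 0, carry out 1
  col 8: 1 + 0 + 1 (carry in) = 2 → bit 0, carry out 1
  col 9: 0 + 0 + 1 (carry in) = 1 → bit 1, carry out 0
Reading bits MSB→LSB: 1000001101
Strip leading zeros: 1000001101
= 1000001101


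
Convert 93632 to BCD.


Each digit → 4-bit binary:
  9 → 1001
  3 → 0011
  6 → 0110
  3 → 0011
  2 → 0010
= 1001 0011 0110 0011 0010


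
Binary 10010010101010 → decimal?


Positional values:
Bit 1: 1 × 2^1 = 2
Bit 3: 1 × 2^3 = 8
Bit 5: 1 × 2^5 = 32
Bit 7: 1 × 2^7 = 128
Bit 10: 1 × 2^10 = 1024
Bit 13: 1 × 2^13 = 8192
Sum = 2 + 8 + 32 + 128 + 1024 + 8192
= 9386


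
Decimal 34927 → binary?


Divide by 2 repeatedly:
34927 ÷ 2 = 17463 remainder 1
17463 ÷ 2 = 8731 remainder 1
8731 ÷ 2 = 4365 remainder 1
4365 ÷ 2 = 2182 remainder 1
2182 ÷ 2 = 1091 remainder 0
1091 ÷ 2 = 545 remainder 1
545 ÷ 2 = 272 remainder 1
272 ÷ 2 = 136 remainder 0
136 ÷ 2 = 68 remainder 0
68 ÷ 2 = 34 remainder 0
34 ÷ 2 = 17 remainder 0
17 ÷ 2 = 8 remainder 1
8 ÷ 2 = 4 remainder 0
4 ÷ 2 = 2 remainder 0
2 ÷ 2 = 1 remainder 0
1 ÷ 2 = 0 remainder 1
Reading remainders bottom-up:
= 1000100001101111


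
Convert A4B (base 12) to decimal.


Positional values (base 12):
  B × 12^0 = 11 × 1 = 11
  4 × 12^1 = 4 × 12 = 48
  A × 12^2 = 10 × 144 = 1440
Sum = 11 + 48 + 1440
= 1499


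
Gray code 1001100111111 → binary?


Gray code: 1001100111111
MSB stays the same: 1
Each subsequent bit = prev_binary XOR current_gray:
  B[1] = 1 XOR 0 = 1
  B[2] = 1 XOR 0 = 1
  B[3] = 1 XOR 1 = 0
  B[4] = 0 XOR 1 = 1
  B[5] = 1 XOR 0 = 1
  B[6] = 1 XOR 0 = 1
  B[7] = 1 XOR 1 = 0
  B[8] = 0 XOR 1 = 1
  B[9] = 1 XOR 1 = 0
  B[10] = 0 XOR 1 = 1
  B[11] = 1 XOR 1 = 0
  B[12] = 0 XOR 1 = 1
= 1110111010101 (7637 decimal)


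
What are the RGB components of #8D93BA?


Hex: #8D93BA
R = 8D₁₆ = 141
G = 93₁₆ = 147
B = BA₁₆ = 186
= RGB(141, 147, 186)


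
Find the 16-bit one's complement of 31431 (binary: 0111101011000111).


Original: 0111101011000111
Invert all bits:
  bit 0: 0 → 1
  bit 1: 1 → 0
  bit 2: 1 → 0
  bit 3: 1 → 0
  bit 4: 1 → 0
  bit 5: 0 → 1
  bit 6: 1 → 0
  bit 7: 0 → 1
  bit 8: 1 → 0
  bit 9: 1 → 0
  bit 10: 0 → 1
  bit 11: 0 → 1
  bit 12: 0 → 1
  bit 13: 1 → 0
  bit 14: 1 → 0
  bit 15: 1 → 0
= 1000010100111000


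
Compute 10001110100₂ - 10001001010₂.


Align and subtract column by column (LSB to MSB, borrowing when needed):
  10001110100
- 10001001010
  -----------
  col 0: (0 - 0 borrow-in) - 0 → 0 - 0 = 0, borrow out 0
  col 1: (0 - 0 borrow-in) - 1 → borrow from next column: (0+2) - 1 = 1, borrow out 1
  col 2: (1 - 1 borrow-in) - 0 → 0 - 0 = 0, borrow out 0
  col 3: (0 - 0 borrow-in) - 1 → borrow from next column: (0+2) - 1 = 1, borrow out 1
  col 4: (1 - 1 borrow-in) - 0 → 0 - 0 = 0, borrow out 0
  col 5: (1 - 0 borrow-in) - 0 → 1 - 0 = 1, borrow out 0
  col 6: (1 - 0 borrow-in) - 1 → 1 - 1 = 0, borrow out 0
  col 7: (0 - 0 borrow-in) - 0 → 0 - 0 = 0, borrow out 0
  col 8: (0 - 0 borrow-in) - 0 → 0 - 0 = 0, borrow out 0
  col 9: (0 - 0 borrow-in) - 0 → 0 - 0 = 0, borrow out 0
  col 10: (1 - 0 borrow-in) - 1 → 1 - 1 = 0, borrow out 0
Reading bits MSB→LSB: 00000101010
Strip leading zeros: 101010
= 101010
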